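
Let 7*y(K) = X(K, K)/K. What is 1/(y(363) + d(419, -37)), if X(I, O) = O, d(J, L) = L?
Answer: -7/258 ≈ -0.027132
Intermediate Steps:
y(K) = 1/7 (y(K) = (K/K)/7 = (1/7)*1 = 1/7)
1/(y(363) + d(419, -37)) = 1/(1/7 - 37) = 1/(-258/7) = -7/258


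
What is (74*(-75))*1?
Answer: -5550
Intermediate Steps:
(74*(-75))*1 = -5550*1 = -5550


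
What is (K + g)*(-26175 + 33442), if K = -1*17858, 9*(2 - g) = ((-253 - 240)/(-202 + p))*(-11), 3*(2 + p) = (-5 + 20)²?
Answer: -3502591417/27 ≈ -1.2973e+8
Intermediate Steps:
p = 73 (p = -2 + (-5 + 20)²/3 = -2 + (⅓)*15² = -2 + (⅓)*225 = -2 + 75 = 73)
g = 7745/1161 (g = 2 - (-253 - 240)/(-202 + 73)*(-11)/9 = 2 - (-493/(-129))*(-11)/9 = 2 - (-493*(-1/129))*(-11)/9 = 2 - 493*(-11)/1161 = 2 - ⅑*(-5423/129) = 2 + 5423/1161 = 7745/1161 ≈ 6.6710)
K = -17858
(K + g)*(-26175 + 33442) = (-17858 + 7745/1161)*(-26175 + 33442) = -20725393/1161*7267 = -3502591417/27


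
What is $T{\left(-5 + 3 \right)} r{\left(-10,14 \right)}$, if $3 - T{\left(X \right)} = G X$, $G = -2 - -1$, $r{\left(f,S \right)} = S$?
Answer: $14$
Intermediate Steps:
$G = -1$ ($G = -2 + 1 = -1$)
$T{\left(X \right)} = 3 + X$ ($T{\left(X \right)} = 3 - - X = 3 + X$)
$T{\left(-5 + 3 \right)} r{\left(-10,14 \right)} = \left(3 + \left(-5 + 3\right)\right) 14 = \left(3 - 2\right) 14 = 1 \cdot 14 = 14$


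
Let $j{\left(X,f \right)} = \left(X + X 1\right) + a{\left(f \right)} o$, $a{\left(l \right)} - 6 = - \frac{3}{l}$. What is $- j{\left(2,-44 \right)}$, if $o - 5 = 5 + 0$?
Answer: $- \frac{1423}{22} \approx -64.682$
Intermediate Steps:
$o = 10$ ($o = 5 + \left(5 + 0\right) = 5 + 5 = 10$)
$a{\left(l \right)} = 6 - \frac{3}{l}$
$j{\left(X,f \right)} = 60 - \frac{30}{f} + 2 X$ ($j{\left(X,f \right)} = \left(X + X 1\right) + \left(6 - \frac{3}{f}\right) 10 = \left(X + X\right) + \left(60 - \frac{30}{f}\right) = 2 X + \left(60 - \frac{30}{f}\right) = 60 - \frac{30}{f} + 2 X$)
$- j{\left(2,-44 \right)} = - (60 - \frac{30}{-44} + 2 \cdot 2) = - (60 - - \frac{15}{22} + 4) = - (60 + \frac{15}{22} + 4) = \left(-1\right) \frac{1423}{22} = - \frac{1423}{22}$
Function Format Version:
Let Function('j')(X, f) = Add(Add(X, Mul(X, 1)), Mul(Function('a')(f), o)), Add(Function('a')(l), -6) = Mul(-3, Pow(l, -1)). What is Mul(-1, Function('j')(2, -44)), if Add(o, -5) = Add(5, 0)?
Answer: Rational(-1423, 22) ≈ -64.682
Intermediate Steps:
o = 10 (o = Add(5, Add(5, 0)) = Add(5, 5) = 10)
Function('a')(l) = Add(6, Mul(-3, Pow(l, -1)))
Function('j')(X, f) = Add(60, Mul(-30, Pow(f, -1)), Mul(2, X)) (Function('j')(X, f) = Add(Add(X, Mul(X, 1)), Mul(Add(6, Mul(-3, Pow(f, -1))), 10)) = Add(Add(X, X), Add(60, Mul(-30, Pow(f, -1)))) = Add(Mul(2, X), Add(60, Mul(-30, Pow(f, -1)))) = Add(60, Mul(-30, Pow(f, -1)), Mul(2, X)))
Mul(-1, Function('j')(2, -44)) = Mul(-1, Add(60, Mul(-30, Pow(-44, -1)), Mul(2, 2))) = Mul(-1, Add(60, Mul(-30, Rational(-1, 44)), 4)) = Mul(-1, Add(60, Rational(15, 22), 4)) = Mul(-1, Rational(1423, 22)) = Rational(-1423, 22)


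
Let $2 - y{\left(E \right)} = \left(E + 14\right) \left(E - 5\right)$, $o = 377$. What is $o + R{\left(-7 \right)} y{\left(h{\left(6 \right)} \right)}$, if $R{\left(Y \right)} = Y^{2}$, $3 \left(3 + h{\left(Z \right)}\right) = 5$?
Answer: $\frac{39653}{9} \approx 4405.9$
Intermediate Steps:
$h{\left(Z \right)} = - \frac{4}{3}$ ($h{\left(Z \right)} = -3 + \frac{1}{3} \cdot 5 = -3 + \frac{5}{3} = - \frac{4}{3}$)
$y{\left(E \right)} = 2 - \left(-5 + E\right) \left(14 + E\right)$ ($y{\left(E \right)} = 2 - \left(E + 14\right) \left(E - 5\right) = 2 - \left(14 + E\right) \left(-5 + E\right) = 2 - \left(-5 + E\right) \left(14 + E\right)$)
$o + R{\left(-7 \right)} y{\left(h{\left(6 \right)} \right)} = 377 + \left(-7\right)^{2} \left(72 - \left(- \frac{4}{3}\right)^{2} - -12\right) = 377 + 49 \left(72 - \frac{16}{9} + 12\right) = 377 + 49 \cdot \frac{740}{9} = 377 + \frac{36260}{9} = \frac{39653}{9}$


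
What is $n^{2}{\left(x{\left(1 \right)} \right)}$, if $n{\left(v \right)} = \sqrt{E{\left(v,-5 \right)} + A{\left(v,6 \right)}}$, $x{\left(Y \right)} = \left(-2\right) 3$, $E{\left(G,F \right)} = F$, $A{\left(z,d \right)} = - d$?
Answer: $-11$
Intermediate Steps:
$x{\left(Y \right)} = -6$
$n{\left(v \right)} = i \sqrt{11}$ ($n{\left(v \right)} = \sqrt{-5 - 6} = \sqrt{-11} = i \sqrt{11}$)
$n^{2}{\left(x{\left(1 \right)} \right)} = \left(i \sqrt{11}\right)^{2} = -11$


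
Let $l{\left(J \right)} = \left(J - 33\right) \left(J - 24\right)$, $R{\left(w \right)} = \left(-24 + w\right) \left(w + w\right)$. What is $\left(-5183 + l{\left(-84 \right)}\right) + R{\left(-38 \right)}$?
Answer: $12165$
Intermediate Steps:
$R{\left(w \right)} = 2 w \left(-24 + w\right)$ ($R{\left(w \right)} = \left(-24 + w\right) 2 w = 2 w \left(-24 + w\right)$)
$l{\left(J \right)} = \left(-33 + J\right) \left(-24 + J\right)$
$\left(-5183 + l{\left(-84 \right)}\right) + R{\left(-38 \right)} = \left(-5183 + \left(792 + \left(-84\right)^{2} - -4788\right)\right) + 2 \left(-38\right) \left(-24 - 38\right) = \left(-5183 + \left(792 + 7056 + 4788\right)\right) + 2 \left(-38\right) \left(-62\right) = \left(-5183 + 12636\right) + 4712 = 7453 + 4712 = 12165$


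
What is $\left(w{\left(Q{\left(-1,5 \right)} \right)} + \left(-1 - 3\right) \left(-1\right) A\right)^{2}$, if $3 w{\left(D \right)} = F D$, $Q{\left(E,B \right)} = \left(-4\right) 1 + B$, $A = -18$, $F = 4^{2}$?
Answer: $\frac{40000}{9} \approx 4444.4$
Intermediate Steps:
$F = 16$
$Q{\left(E,B \right)} = -4 + B$
$w{\left(D \right)} = \frac{16 D}{3}$
$\left(w{\left(Q{\left(-1,5 \right)} \right)} + \left(-1 - 3\right) \left(-1\right) A\right)^{2} = \left(\frac{16 \left(-4 + 5\right)}{3} + \left(-1 - 3\right) \left(-1\right) \left(-18\right)\right)^{2} = \left(\frac{16}{3} \cdot 1 + \left(-4\right) \left(-1\right) \left(-18\right)\right)^{2} = \left(\frac{16}{3} + 4 \left(-18\right)\right)^{2} = \left(\frac{16}{3} - 72\right)^{2} = \left(- \frac{200}{3}\right)^{2} = \frac{40000}{9}$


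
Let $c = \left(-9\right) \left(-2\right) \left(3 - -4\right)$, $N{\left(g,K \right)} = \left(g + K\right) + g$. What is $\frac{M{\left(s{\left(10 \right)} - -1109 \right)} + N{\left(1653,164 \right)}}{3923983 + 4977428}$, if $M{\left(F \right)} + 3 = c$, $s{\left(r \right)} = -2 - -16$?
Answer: $\frac{3593}{8901411} \approx 0.00040364$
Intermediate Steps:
$s{\left(r \right)} = 14$ ($s{\left(r \right)} = -2 + 16 = 14$)
$N{\left(g,K \right)} = K + 2 g$ ($N{\left(g,K \right)} = \left(K + g\right) + g = K + 2 g$)
$c = 126$ ($c = 18 \left(3 + 4\right) = 18 \cdot 7 = 126$)
$M{\left(F \right)} = 123$ ($M{\left(F \right)} = -3 + 126 = 123$)
$\frac{M{\left(s{\left(10 \right)} - -1109 \right)} + N{\left(1653,164 \right)}}{3923983 + 4977428} = \frac{123 + \left(164 + 2 \cdot 1653\right)}{3923983 + 4977428} = \frac{123 + \left(164 + 3306\right)}{8901411} = \left(123 + 3470\right) \frac{1}{8901411} = 3593 \cdot \frac{1}{8901411} = \frac{3593}{8901411}$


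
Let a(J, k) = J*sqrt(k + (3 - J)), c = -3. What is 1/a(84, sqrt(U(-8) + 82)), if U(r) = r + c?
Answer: -I/(84*sqrt(81 - sqrt(71))) ≈ -0.0013974*I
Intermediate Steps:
U(r) = -3 + r (U(r) = r - 3 = -3 + r)
a(J, k) = J*sqrt(3 + k - J)
1/a(84, sqrt(U(-8) + 82)) = 1/(84*sqrt(3 + sqrt((-3 - 8) + 82) - 1*84)) = 1/(84*sqrt(3 + sqrt(-11 + 82) - 84)) = 1/(84*sqrt(3 + sqrt(71) - 84)) = 1/(84*sqrt(-81 + sqrt(71)))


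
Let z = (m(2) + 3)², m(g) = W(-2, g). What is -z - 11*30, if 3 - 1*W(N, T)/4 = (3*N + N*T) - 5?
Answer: -5955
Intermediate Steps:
W(N, T) = 32 - 12*N - 4*N*T (W(N, T) = 12 - 4*((3*N + N*T) - 5) = 12 - 4*(-5 + 3*N + N*T) = 12 + (20 - 12*N - 4*N*T) = 32 - 12*N - 4*N*T)
m(g) = 56 + 8*g (m(g) = 32 - 12*(-2) - 4*(-2)*g = 32 + 24 + 8*g = 56 + 8*g)
z = 5625 (z = ((56 + 8*2) + 3)² = ((56 + 16) + 3)² = (72 + 3)² = 75² = 5625)
-z - 11*30 = -1*5625 - 11*30 = -5625 - 330 = -5955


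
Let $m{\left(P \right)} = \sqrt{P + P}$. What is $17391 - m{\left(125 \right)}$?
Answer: $17391 - 5 \sqrt{10} \approx 17375.0$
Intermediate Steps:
$m{\left(P \right)} = \sqrt{2} \sqrt{P}$ ($m{\left(P \right)} = \sqrt{2 P} = \sqrt{2} \sqrt{P}$)
$17391 - m{\left(125 \right)} = 17391 - \sqrt{2} \sqrt{125} = 17391 - \sqrt{2} \cdot 5 \sqrt{5} = 17391 - 5 \sqrt{10}$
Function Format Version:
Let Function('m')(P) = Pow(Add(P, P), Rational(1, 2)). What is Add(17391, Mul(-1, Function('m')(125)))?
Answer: Add(17391, Mul(-5, Pow(10, Rational(1, 2)))) ≈ 17375.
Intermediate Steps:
Function('m')(P) = Mul(Pow(2, Rational(1, 2)), Pow(P, Rational(1, 2))) (Function('m')(P) = Pow(Mul(2, P), Rational(1, 2)) = Mul(Pow(2, Rational(1, 2)), Pow(P, Rational(1, 2))))
Add(17391, Mul(-1, Function('m')(125))) = Add(17391, Mul(-1, Mul(Pow(2, Rational(1, 2)), Pow(125, Rational(1, 2))))) = Add(17391, Mul(-1, Mul(Pow(2, Rational(1, 2)), Mul(5, Pow(5, Rational(1, 2)))))) = Add(17391, Mul(-1, Mul(5, Pow(10, Rational(1, 2))))) = Add(17391, Mul(-5, Pow(10, Rational(1, 2))))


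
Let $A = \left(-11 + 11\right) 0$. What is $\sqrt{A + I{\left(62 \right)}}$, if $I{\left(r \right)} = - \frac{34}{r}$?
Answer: $\frac{i \sqrt{527}}{31} \approx 0.74053 i$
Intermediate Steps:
$A = 0$ ($A = 0 \cdot 0 = 0$)
$\sqrt{A + I{\left(62 \right)}} = \sqrt{0 - \frac{34}{62}} = \sqrt{0 - \frac{17}{31}} = \sqrt{- \frac{17}{31}} = \frac{i \sqrt{527}}{31}$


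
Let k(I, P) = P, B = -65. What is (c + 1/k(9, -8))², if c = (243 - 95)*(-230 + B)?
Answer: 121997216961/64 ≈ 1.9062e+9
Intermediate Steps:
c = -43660 (c = (243 - 95)*(-230 - 65) = 148*(-295) = -43660)
(c + 1/k(9, -8))² = (-43660 + 1/(-8))² = (-43660 - ⅛)² = (-349281/8)² = 121997216961/64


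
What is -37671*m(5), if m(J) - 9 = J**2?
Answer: -1280814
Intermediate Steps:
m(J) = 9 + J**2
-37671*m(5) = -37671*(9 + 5**2) = -37671*(9 + 25) = -37671*34 = -1280814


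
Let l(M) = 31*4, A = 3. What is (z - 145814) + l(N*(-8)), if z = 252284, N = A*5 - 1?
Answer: 106594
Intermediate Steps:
N = 14 (N = 3*5 - 1 = 15 - 1 = 14)
l(M) = 124
(z - 145814) + l(N*(-8)) = (252284 - 145814) + 124 = 106470 + 124 = 106594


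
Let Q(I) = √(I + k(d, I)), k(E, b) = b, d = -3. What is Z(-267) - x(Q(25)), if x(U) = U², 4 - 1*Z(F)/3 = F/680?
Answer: -25039/680 ≈ -36.822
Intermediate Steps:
Z(F) = 12 - 3*F/680
Q(I) = √2*√I (Q(I) = √(I + I) = √(2*I) = √2*√I)
Z(-267) - x(Q(25)) = (12 - 3/680*(-267)) - (√2*√25)² = (12 + 801/680) - (√2*5)² = 8961/680 - (5*√2)² = 8961/680 - 1*50 = 8961/680 - 50 = -25039/680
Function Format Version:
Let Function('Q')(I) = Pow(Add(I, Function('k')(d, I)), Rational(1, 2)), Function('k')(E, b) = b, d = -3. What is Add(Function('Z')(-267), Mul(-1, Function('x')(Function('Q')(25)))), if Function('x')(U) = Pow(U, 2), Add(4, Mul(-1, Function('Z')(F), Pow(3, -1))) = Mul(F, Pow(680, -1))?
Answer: Rational(-25039, 680) ≈ -36.822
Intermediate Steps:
Function('Z')(F) = Add(12, Mul(Rational(-3, 680), F)) (Function('Z')(F) = Add(12, Mul(-3, Mul(F, Pow(680, -1)))) = Add(12, Mul(-3, Mul(F, Rational(1, 680)))) = Add(12, Mul(-3, Mul(Rational(1, 680), F))) = Add(12, Mul(Rational(-3, 680), F)))
Function('Q')(I) = Mul(Pow(2, Rational(1, 2)), Pow(I, Rational(1, 2))) (Function('Q')(I) = Pow(Add(I, I), Rational(1, 2)) = Pow(Mul(2, I), Rational(1, 2)) = Mul(Pow(2, Rational(1, 2)), Pow(I, Rational(1, 2))))
Add(Function('Z')(-267), Mul(-1, Function('x')(Function('Q')(25)))) = Add(Add(12, Mul(Rational(-3, 680), -267)), Mul(-1, Pow(Mul(Pow(2, Rational(1, 2)), Pow(25, Rational(1, 2))), 2))) = Add(Add(12, Rational(801, 680)), Mul(-1, Pow(Mul(Pow(2, Rational(1, 2)), 5), 2))) = Add(Rational(8961, 680), Mul(-1, Pow(Mul(5, Pow(2, Rational(1, 2))), 2))) = Add(Rational(8961, 680), Mul(-1, 50)) = Add(Rational(8961, 680), -50) = Rational(-25039, 680)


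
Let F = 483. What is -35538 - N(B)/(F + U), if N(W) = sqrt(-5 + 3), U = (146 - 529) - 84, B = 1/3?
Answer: -35538 - I*sqrt(2)/16 ≈ -35538.0 - 0.088388*I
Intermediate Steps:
B = 1/3 ≈ 0.33333
U = -467 (U = -383 - 84 = -467)
N(W) = I*sqrt(2) (N(W) = sqrt(-2) = I*sqrt(2))
-35538 - N(B)/(F + U) = -35538 - I*sqrt(2)/(483 - 467) = -35538 - I*sqrt(2)/16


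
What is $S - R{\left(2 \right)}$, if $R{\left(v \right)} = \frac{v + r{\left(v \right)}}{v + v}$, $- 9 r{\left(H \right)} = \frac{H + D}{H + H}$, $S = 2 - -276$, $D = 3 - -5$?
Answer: $\frac{19985}{72} \approx 277.57$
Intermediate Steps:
$D = 8$ ($D = 3 + 5 = 8$)
$S = 278$ ($S = 2 + 276 = 278$)
$r{\left(H \right)} = - \frac{8 + H}{18 H}$ ($r{\left(H \right)} = - \frac{\left(H + 8\right) \frac{1}{H + H}}{9} = - \frac{\left(8 + H\right) \frac{1}{2 H}}{9} = - \frac{\frac{1}{2} \frac{1}{H} \left(8 + H\right)}{9} = - \frac{8 + H}{18 H}$)
$R{\left(v \right)} = \frac{v + \frac{-8 - v}{18 v}}{2 v}$ ($R{\left(v \right)} = \frac{v + \frac{-8 - v}{18 v}}{v + v} = \frac{v + \frac{-8 - v}{18 v}}{2 v}$)
$S - R{\left(2 \right)} = 278 - \frac{-8 - 2 + 18 \cdot 2^{2}}{36 \cdot 4} = 278 - \frac{1}{36} \cdot \frac{1}{4} \left(-8 - 2 + 18 \cdot 4\right) = 278 - \frac{1}{36} \cdot \frac{1}{4} \left(-8 - 2 + 72\right) = 278 - \frac{1}{36} \cdot \frac{1}{4} \cdot 62 = 278 - \frac{31}{72} = \frac{19985}{72}$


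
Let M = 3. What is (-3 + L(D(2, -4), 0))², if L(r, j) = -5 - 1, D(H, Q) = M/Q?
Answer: 81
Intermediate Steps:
D(H, Q) = 3/Q
L(r, j) = -6
(-3 + L(D(2, -4), 0))² = (-3 - 6)² = (-9)² = 81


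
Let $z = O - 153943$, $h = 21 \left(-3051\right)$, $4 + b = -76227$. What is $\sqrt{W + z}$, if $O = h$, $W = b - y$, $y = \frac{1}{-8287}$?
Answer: $\frac{i \sqrt{20207089698118}}{8287} \approx 542.44 i$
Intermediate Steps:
$b = -76231$ ($b = -4 - 76227 = -76231$)
$y = - \frac{1}{8287} \approx -0.00012067$
$h = -64071$
$W = - \frac{631726296}{8287}$ ($W = -76231 - - \frac{1}{8287} = -76231 + \frac{1}{8287} = - \frac{631726296}{8287} \approx -76231.0$)
$O = -64071$
$z = -218014$ ($z = -64071 - 153943 = -218014$)
$\sqrt{W + z} = \sqrt{- \frac{631726296}{8287} - 218014} = \sqrt{- \frac{2438408314}{8287}} = \frac{i \sqrt{20207089698118}}{8287}$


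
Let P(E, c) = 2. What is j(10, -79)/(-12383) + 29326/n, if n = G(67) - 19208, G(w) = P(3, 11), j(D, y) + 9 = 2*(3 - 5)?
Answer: -16495190/10810359 ≈ -1.5259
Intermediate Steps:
j(D, y) = -13 (j(D, y) = -9 + 2*(3 - 5) = -9 + 2*(-2) = -9 - 4 = -13)
G(w) = 2
n = -19206 (n = 2 - 19208 = -19206)
j(10, -79)/(-12383) + 29326/n = -13/(-12383) + 29326/(-19206) = -13*(-1/12383) + 29326*(-1/19206) = 13/12383 - 1333/873 = -16495190/10810359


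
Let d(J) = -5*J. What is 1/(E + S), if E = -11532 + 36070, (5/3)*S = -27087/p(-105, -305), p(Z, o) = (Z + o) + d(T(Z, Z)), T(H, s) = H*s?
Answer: 277675/6813670411 ≈ 4.0753e-5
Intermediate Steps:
p(Z, o) = Z + o - 5*Z² (p(Z, o) = (Z + o) - 5*Z*Z = (Z + o) - 5*Z² = Z + o - 5*Z²)
S = 81261/277675 (S = 3*(-27087/(-105 - 305 - 5*(-105)²))/5 = 3*(-27087/(-105 - 305 - 5*11025))/5 = 3*(-27087/(-105 - 305 - 55125))/5 = 3*(-27087/(-55535))/5 = 3*(-27087*(-1/55535))/5 = (⅗)*(27087/55535) = 81261/277675 ≈ 0.29265)
E = 24538
1/(E + S) = 1/(24538 + 81261/277675) = 1/(6813670411/277675) = 277675/6813670411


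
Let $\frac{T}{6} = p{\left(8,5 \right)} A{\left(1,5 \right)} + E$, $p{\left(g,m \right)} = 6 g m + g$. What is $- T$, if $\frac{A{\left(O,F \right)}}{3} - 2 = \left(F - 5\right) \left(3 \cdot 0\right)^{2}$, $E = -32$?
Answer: $-8736$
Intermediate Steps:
$p{\left(g,m \right)} = g + 6 g m$ ($p{\left(g,m \right)} = 6 g m + g = g + 6 g m$)
$A{\left(O,F \right)} = 6$ ($A{\left(O,F \right)} = 6 + 3 \left(F - 5\right) \left(3 \cdot 0\right)^{2} = 6 + 3 \left(-5 + F\right) 0^{2} = 6 + 3 \left(-5 + F\right) 0 = 6 + 3 \cdot 0 = 6 + 0 = 6$)
$T = 8736$ ($T = 6 \left(8 \left(1 + 6 \cdot 5\right) 6 - 32\right) = 6 \left(8 \left(1 + 30\right) 6 - 32\right) = 6 \left(8 \cdot 31 \cdot 6 - 32\right) = 6 \left(248 \cdot 6 - 32\right) = 6 \left(1488 - 32\right) = 6 \cdot 1456 = 8736$)
$- T = \left(-1\right) 8736 = -8736$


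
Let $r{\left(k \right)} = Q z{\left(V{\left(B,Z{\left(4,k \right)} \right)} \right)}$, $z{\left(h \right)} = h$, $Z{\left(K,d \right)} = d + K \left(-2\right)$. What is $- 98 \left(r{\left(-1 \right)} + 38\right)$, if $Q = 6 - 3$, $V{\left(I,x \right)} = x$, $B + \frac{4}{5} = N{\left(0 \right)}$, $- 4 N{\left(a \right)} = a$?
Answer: $-1078$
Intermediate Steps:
$N{\left(a \right)} = - \frac{a}{4}$
$B = - \frac{4}{5}$ ($B = - \frac{4}{5} - 0 = - \frac{4}{5} + 0 = - \frac{4}{5} \approx -0.8$)
$Z{\left(K,d \right)} = d - 2 K$
$Q = 3$ ($Q = 6 - 3 = 3$)
$r{\left(k \right)} = -24 + 3 k$ ($r{\left(k \right)} = 3 \left(k - 8\right) = 3 \left(-8 + k\right) = -24 + 3 k$)
$- 98 \left(r{\left(-1 \right)} + 38\right) = - 98 \left(\left(-24 + 3 \left(-1\right)\right) + 38\right) = - 98 \left(\left(-24 - 3\right) + 38\right) = - 98 \left(-27 + 38\right) = \left(-98\right) 11 = -1078$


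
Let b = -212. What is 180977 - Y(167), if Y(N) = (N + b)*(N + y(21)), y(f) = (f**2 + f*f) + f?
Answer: 229127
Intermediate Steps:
y(f) = f + 2*f**2 (y(f) = (f**2 + f**2) + f = 2*f**2 + f = f + 2*f**2)
Y(N) = (-212 + N)*(903 + N) (Y(N) = (N - 212)*(N + 21*(1 + 2*21)) = (-212 + N)*(N + 21*(1 + 42)) = (-212 + N)*(N + 21*43) = (-212 + N)*(N + 903) = (-212 + N)*(903 + N))
180977 - Y(167) = 180977 - (-191436 + 167**2 + 691*167) = 180977 - (-191436 + 27889 + 115397) = 180977 - 1*(-48150) = 180977 + 48150 = 229127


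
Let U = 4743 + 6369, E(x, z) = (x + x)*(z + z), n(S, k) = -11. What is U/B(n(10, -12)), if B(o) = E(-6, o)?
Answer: 463/11 ≈ 42.091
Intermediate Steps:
E(x, z) = 4*x*z (E(x, z) = (2*x)*(2*z) = 4*x*z)
B(o) = -24*o (B(o) = 4*(-6)*o = -24*o)
U = 11112
U/B(n(10, -12)) = 11112/((-24*(-11))) = 11112/264 = 11112*(1/264) = 463/11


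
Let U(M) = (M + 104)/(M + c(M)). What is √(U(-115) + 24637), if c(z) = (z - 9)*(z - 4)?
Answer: √360710306/121 ≈ 156.96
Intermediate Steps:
c(z) = (-9 + z)*(-4 + z)
U(M) = (104 + M)/(36 + M² - 12*M) (U(M) = (M + 104)/(M + (36 + M² - 13*M)) = (104 + M)/(36 + M² - 12*M))
√(U(-115) + 24637) = √((104 - 115)/(36 + (-115)² - 12*(-115)) + 24637) = √(-11/(36 + 13225 + 1380) + 24637) = √(-11/14641 + 24637) = √((1/14641)*(-11) + 24637) = √(-1/1331 + 24637) = √(32791846/1331) = √360710306/121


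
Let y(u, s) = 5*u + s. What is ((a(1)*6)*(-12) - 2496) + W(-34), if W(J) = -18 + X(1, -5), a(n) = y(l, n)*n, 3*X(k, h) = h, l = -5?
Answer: -2363/3 ≈ -787.67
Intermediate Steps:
y(u, s) = s + 5*u
X(k, h) = h/3
a(n) = n*(-25 + n) (a(n) = (n + 5*(-5))*n = (n - 25)*n = (-25 + n)*n = n*(-25 + n))
W(J) = -59/3 (W(J) = -18 + (⅓)*(-5) = -18 - 5/3 = -59/3)
((a(1)*6)*(-12) - 2496) + W(-34) = (((1*(-25 + 1))*6)*(-12) - 2496) - 59/3 = (((1*(-24))*6)*(-12) - 2496) - 59/3 = (-24*6*(-12) - 2496) - 59/3 = (-144*(-12) - 2496) - 59/3 = (1728 - 2496) - 59/3 = -768 - 59/3 = -2363/3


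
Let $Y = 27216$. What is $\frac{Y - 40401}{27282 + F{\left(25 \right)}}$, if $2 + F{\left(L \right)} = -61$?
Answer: $- \frac{4395}{9073} \approx -0.4844$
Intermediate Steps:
$F{\left(L \right)} = -63$ ($F{\left(L \right)} = -2 - 61 = -63$)
$\frac{Y - 40401}{27282 + F{\left(25 \right)}} = \frac{27216 - 40401}{27282 - 63} = - \frac{13185}{27219} = \left(-13185\right) \frac{1}{27219} = - \frac{4395}{9073}$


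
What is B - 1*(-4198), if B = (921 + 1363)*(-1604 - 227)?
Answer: -4177806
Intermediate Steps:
B = -4182004 (B = 2284*(-1831) = -4182004)
B - 1*(-4198) = -4182004 - 1*(-4198) = -4182004 + 4198 = -4177806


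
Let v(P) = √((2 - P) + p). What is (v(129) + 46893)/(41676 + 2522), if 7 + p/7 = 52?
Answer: 87/82 + √47/22099 ≈ 1.0613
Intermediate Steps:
p = 315 (p = -49 + 7*52 = -49 + 364 = 315)
v(P) = √(317 - P) (v(P) = √((2 - P) + 315) = √(317 - P))
(v(129) + 46893)/(41676 + 2522) = (√(317 - 1*129) + 46893)/(41676 + 2522) = (√(317 - 129) + 46893)/44198 = (√188 + 46893)*(1/44198) = (2*√47 + 46893)*(1/44198) = (46893 + 2*√47)*(1/44198) = 87/82 + √47/22099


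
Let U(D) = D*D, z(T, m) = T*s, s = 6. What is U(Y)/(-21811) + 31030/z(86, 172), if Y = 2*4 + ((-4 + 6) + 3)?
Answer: 338354063/5627238 ≈ 60.128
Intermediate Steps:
Y = 13 (Y = 8 + (2 + 3) = 8 + 5 = 13)
z(T, m) = 6*T (z(T, m) = T*6 = 6*T)
U(D) = D**2
U(Y)/(-21811) + 31030/z(86, 172) = 13**2/(-21811) + 31030/((6*86)) = 169*(-1/21811) + 31030/516 = -169/21811 + 31030*(1/516) = -169/21811 + 15515/258 = 338354063/5627238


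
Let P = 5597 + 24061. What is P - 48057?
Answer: -18399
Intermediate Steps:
P = 29658
P - 48057 = 29658 - 48057 = -18399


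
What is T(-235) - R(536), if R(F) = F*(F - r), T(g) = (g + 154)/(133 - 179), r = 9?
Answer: -12993631/46 ≈ -2.8247e+5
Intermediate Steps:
T(g) = -77/23 - g/46 (T(g) = (154 + g)/(-46) = (154 + g)*(-1/46) = -77/23 - g/46)
R(F) = F*(-9 + F) (R(F) = F*(F - 1*9) = F*(F - 9) = F*(-9 + F))
T(-235) - R(536) = (-77/23 - 1/46*(-235)) - 536*(-9 + 536) = (-77/23 + 235/46) - 536*527 = 81/46 - 1*282472 = 81/46 - 282472 = -12993631/46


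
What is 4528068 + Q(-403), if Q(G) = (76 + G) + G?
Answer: 4527338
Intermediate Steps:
Q(G) = 76 + 2*G
4528068 + Q(-403) = 4528068 + (76 + 2*(-403)) = 4528068 + (76 - 806) = 4528068 - 730 = 4527338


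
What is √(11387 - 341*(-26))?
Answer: √20253 ≈ 142.31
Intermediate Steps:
√(11387 - 341*(-26)) = √(11387 + 8866) = √20253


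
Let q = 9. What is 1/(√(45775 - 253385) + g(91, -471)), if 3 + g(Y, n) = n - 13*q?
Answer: -591/556891 - I*√207610/556891 ≈ -0.0010612 - 0.00081819*I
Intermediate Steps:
g(Y, n) = -120 + n (g(Y, n) = -3 + (n - 13*9) = -3 + (n - 117) = -3 + (-117 + n) = -120 + n)
1/(√(45775 - 253385) + g(91, -471)) = 1/(√(45775 - 253385) + (-120 - 471)) = 1/(√(-207610) - 591) = 1/(I*√207610 - 591) = 1/(-591 + I*√207610)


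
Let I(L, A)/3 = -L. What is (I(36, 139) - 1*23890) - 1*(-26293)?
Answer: 2295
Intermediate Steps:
I(L, A) = -3*L (I(L, A) = 3*(-L) = -3*L)
(I(36, 139) - 1*23890) - 1*(-26293) = (-3*36 - 1*23890) - 1*(-26293) = (-108 - 23890) + 26293 = -23998 + 26293 = 2295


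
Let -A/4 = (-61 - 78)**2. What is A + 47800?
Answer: -29484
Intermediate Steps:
A = -77284 (A = -4*(-61 - 78)**2 = -4*(-139)**2 = -4*19321 = -77284)
A + 47800 = -77284 + 47800 = -29484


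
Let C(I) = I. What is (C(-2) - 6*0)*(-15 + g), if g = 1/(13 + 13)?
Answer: 389/13 ≈ 29.923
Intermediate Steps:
g = 1/26 ≈ 0.038462
(C(-2) - 6*0)*(-15 + g) = (-2 - 6*0)*(-15 + 1/26) = (-2 + 0)*(-389/26) = -2*(-389/26) = 389/13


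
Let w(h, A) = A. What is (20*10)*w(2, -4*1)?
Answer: -800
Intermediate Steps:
(20*10)*w(2, -4*1) = (20*10)*(-4*1) = 200*(-4) = -800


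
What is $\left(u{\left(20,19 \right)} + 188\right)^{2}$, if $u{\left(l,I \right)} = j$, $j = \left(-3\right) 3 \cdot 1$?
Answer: $32041$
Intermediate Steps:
$j = -9$ ($j = \left(-9\right) 1 = -9$)
$u{\left(l,I \right)} = -9$
$\left(u{\left(20,19 \right)} + 188\right)^{2} = \left(-9 + 188\right)^{2} = 179^{2} = 32041$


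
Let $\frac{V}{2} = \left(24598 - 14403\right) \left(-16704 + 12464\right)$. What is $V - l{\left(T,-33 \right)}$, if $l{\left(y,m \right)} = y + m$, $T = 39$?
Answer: $-86453606$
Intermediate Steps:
$l{\left(y,m \right)} = m + y$
$V = -86453600$ ($V = 2 \left(24598 - 14403\right) \left(-16704 + 12464\right) = 2 \cdot 10195 \left(-4240\right) = 2 \left(-43226800\right) = -86453600$)
$V - l{\left(T,-33 \right)} = -86453600 - \left(-33 + 39\right) = -86453600 - 6 = -86453606$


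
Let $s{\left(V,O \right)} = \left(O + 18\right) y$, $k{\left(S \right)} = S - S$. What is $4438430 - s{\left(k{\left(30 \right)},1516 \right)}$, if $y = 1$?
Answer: $4436896$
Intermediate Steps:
$k{\left(S \right)} = 0$
$s{\left(V,O \right)} = 18 + O$ ($s{\left(V,O \right)} = \left(O + 18\right) 1 = \left(18 + O\right) 1 = 18 + O$)
$4438430 - s{\left(k{\left(30 \right)},1516 \right)} = 4438430 - \left(18 + 1516\right) = 4438430 - 1534 = 4436896$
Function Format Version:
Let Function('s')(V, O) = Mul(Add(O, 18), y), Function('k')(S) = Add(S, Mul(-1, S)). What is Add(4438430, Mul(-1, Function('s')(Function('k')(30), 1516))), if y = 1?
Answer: 4436896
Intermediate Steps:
Function('k')(S) = 0
Function('s')(V, O) = Add(18, O) (Function('s')(V, O) = Mul(Add(O, 18), 1) = Mul(Add(18, O), 1) = Add(18, O))
Add(4438430, Mul(-1, Function('s')(Function('k')(30), 1516))) = Add(4438430, Mul(-1, Add(18, 1516))) = Add(4438430, Mul(-1, 1534)) = Add(4438430, -1534) = 4436896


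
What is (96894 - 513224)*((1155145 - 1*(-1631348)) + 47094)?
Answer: -1179707275710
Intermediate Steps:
(96894 - 513224)*((1155145 - 1*(-1631348)) + 47094) = -416330*((1155145 + 1631348) + 47094) = -416330*(2786493 + 47094) = -416330*2833587 = -1179707275710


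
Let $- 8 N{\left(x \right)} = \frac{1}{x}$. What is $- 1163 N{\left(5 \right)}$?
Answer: $\frac{1163}{40} \approx 29.075$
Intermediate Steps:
$N{\left(x \right)} = - \frac{1}{8 x}$
$- 1163 N{\left(5 \right)} = - 1163 \left(- \frac{1}{8 \cdot 5}\right) = - 1163 \left(\left(- \frac{1}{8}\right) \frac{1}{5}\right) = \left(-1163\right) \left(- \frac{1}{40}\right) = \frac{1163}{40}$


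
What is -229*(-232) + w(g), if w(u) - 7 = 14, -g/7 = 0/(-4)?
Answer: 53149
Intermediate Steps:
g = 0 (g = -0/(-4) = -0*(-1)/4 = -7*0 = 0)
w(u) = 21 (w(u) = 7 + 14 = 21)
-229*(-232) + w(g) = -229*(-232) + 21 = 53128 + 21 = 53149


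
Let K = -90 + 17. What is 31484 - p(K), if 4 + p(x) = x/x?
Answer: 31487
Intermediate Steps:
K = -73
p(x) = -3 (p(x) = -4 + x/x = -4 + 1 = -3)
31484 - p(K) = 31484 - 1*(-3) = 31484 + 3 = 31487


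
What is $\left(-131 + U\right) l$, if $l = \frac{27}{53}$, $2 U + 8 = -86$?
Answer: $- \frac{4806}{53} \approx -90.679$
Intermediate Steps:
$U = -47$ ($U = -4 + \frac{1}{2} \left(-86\right) = -4 - 43 = -47$)
$l = \frac{27}{53}$ ($l = 27 \cdot \frac{1}{53} = \frac{27}{53} \approx 0.50943$)
$\left(-131 + U\right) l = \left(-131 - 47\right) \frac{27}{53} = \left(-178\right) \frac{27}{53} = - \frac{4806}{53}$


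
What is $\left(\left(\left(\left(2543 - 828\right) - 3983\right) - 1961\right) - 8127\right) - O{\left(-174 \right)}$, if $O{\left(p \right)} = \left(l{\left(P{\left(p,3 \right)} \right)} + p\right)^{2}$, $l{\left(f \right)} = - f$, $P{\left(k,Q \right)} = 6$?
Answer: $-44756$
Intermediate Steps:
$O{\left(p \right)} = \left(-6 + p\right)^{2}$ ($O{\left(p \right)} = \left(\left(-1\right) 6 + p\right)^{2} = \left(-6 + p\right)^{2}$)
$\left(\left(\left(\left(2543 - 828\right) - 3983\right) - 1961\right) - 8127\right) - O{\left(-174 \right)} = \left(\left(\left(\left(2543 - 828\right) - 3983\right) - 1961\right) - 8127\right) - \left(-6 - 174\right)^{2} = \left(\left(\left(1715 - 3983\right) - 1961\right) - 8127\right) - \left(-180\right)^{2} = \left(\left(-2268 - 1961\right) - 8127\right) - 32400 = \left(-4229 - 8127\right) - 32400 = -12356 - 32400 = -44756$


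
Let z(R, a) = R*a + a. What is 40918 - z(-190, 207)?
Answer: 80041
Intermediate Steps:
z(R, a) = a + R*a
40918 - z(-190, 207) = 40918 - 207*(1 - 190) = 40918 - 207*(-189) = 40918 - 1*(-39123) = 40918 + 39123 = 80041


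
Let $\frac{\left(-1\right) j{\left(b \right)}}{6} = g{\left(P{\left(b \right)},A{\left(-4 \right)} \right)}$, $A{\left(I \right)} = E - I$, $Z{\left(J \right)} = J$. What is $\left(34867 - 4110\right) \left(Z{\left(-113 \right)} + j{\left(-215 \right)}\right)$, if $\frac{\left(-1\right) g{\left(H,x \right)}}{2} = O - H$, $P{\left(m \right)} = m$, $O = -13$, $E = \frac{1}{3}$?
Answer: $71079427$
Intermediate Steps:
$E = \frac{1}{3} \approx 0.33333$
$A{\left(I \right)} = \frac{1}{3} - I$
$g{\left(H,x \right)} = 26 + 2 H$ ($g{\left(H,x \right)} = - 2 \left(-13 - H\right) = 26 + 2 H$)
$j{\left(b \right)} = -156 - 12 b$ ($j{\left(b \right)} = - 6 \left(26 + 2 b\right) = -156 - 12 b$)
$\left(34867 - 4110\right) \left(Z{\left(-113 \right)} + j{\left(-215 \right)}\right) = \left(34867 - 4110\right) \left(-113 - -2424\right) = 30757 \left(-113 + \left(-156 + 2580\right)\right) = 30757 \left(-113 + 2424\right) = 30757 \cdot 2311 = 71079427$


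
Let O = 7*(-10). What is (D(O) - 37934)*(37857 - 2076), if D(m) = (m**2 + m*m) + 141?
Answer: -1001617533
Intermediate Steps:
O = -70
D(m) = 141 + 2*m**2 (D(m) = (m**2 + m**2) + 141 = 2*m**2 + 141 = 141 + 2*m**2)
(D(O) - 37934)*(37857 - 2076) = ((141 + 2*(-70)**2) - 37934)*(37857 - 2076) = ((141 + 2*4900) - 37934)*35781 = ((141 + 9800) - 37934)*35781 = (9941 - 37934)*35781 = -27993*35781 = -1001617533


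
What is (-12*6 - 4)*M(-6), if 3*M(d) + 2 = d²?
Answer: -2584/3 ≈ -861.33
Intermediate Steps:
M(d) = -⅔ + d²/3
(-12*6 - 4)*M(-6) = (-12*6 - 4)*(-⅔ + (⅓)*(-6)²) = (-72 - 4)*(-⅔ + (⅓)*36) = -76*(-⅔ + 12) = -76*34/3 = -2584/3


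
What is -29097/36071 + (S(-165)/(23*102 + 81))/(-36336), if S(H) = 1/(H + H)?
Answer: -846776987982649/1049733399828960 ≈ -0.80666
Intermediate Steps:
S(H) = 1/(2*H)
-29097/36071 + (S(-165)/(23*102 + 81))/(-36336) = -29097/36071 + (((½)/(-165))/(23*102 + 81))/(-36336) = -29097*1/36071 + (((½)*(-1/165))/(2346 + 81))*(-1/36336) = -29097/36071 - 1/330/2427*(-1/36336) = -29097/36071 - 1/330*1/2427*(-1/36336) = -29097/36071 - 1/800910*(-1/36336) = -29097/36071 + 1/29101865760 = -846776987982649/1049733399828960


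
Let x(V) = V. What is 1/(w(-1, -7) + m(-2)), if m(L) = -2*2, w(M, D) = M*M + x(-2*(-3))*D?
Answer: -1/45 ≈ -0.022222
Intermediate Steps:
w(M, D) = M² + 6*D (w(M, D) = M*M + (-2*(-3))*D = M² + 6*D)
m(L) = -4
1/(w(-1, -7) + m(-2)) = 1/(((-1)² + 6*(-7)) - 4) = 1/((1 - 42) - 4) = 1/(-41 - 4) = 1/(-45) = -1/45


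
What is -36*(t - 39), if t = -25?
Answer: 2304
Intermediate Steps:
-36*(t - 39) = -36*(-25 - 39) = -36*(-64) = 2304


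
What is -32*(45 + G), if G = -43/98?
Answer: -69872/49 ≈ -1426.0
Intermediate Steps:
G = -43/98 (G = -43*1/98 = -43/98 ≈ -0.43878)
-32*(45 + G) = -32*(45 - 43/98) = -32*4367/98 = -69872/49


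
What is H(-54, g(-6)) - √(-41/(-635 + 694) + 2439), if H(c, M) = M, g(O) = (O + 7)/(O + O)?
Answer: -1/12 - 2*√2121935/59 ≈ -49.463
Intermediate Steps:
g(O) = (7 + O)/(2*O) (g(O) = (7 + O)/((2*O)) = (7 + O)*(1/(2*O)) = (7 + O)/(2*O))
H(-54, g(-6)) - √(-41/(-635 + 694) + 2439) = (½)*(7 - 6)/(-6) - √(-41/(-635 + 694) + 2439) = (½)*(-⅙)*1 - √(-41/59 + 2439) = -1/12 - √(-41*1/59 + 2439) = -1/12 - √(-41/59 + 2439) = -1/12 - √(143860/59) = -1/12 - 2*√2121935/59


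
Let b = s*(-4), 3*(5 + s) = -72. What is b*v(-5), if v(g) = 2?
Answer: 232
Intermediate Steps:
s = -29 (s = -5 + (⅓)*(-72) = -5 - 24 = -29)
b = 116 (b = -29*(-4) = 116)
b*v(-5) = 116*2 = 232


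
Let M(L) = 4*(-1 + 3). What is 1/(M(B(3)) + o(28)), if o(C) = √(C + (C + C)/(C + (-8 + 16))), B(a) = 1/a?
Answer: 36/155 - 3*√266/310 ≈ 0.074424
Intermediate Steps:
B(a) = 1/a
o(C) = √(C + 2*C/(8 + C)) (o(C) = √(C + (2*C)/(C + 8)) = √(C + (2*C)/(8 + C)) = √(C + 2*C/(8 + C)))
M(L) = 8 (M(L) = 4*2 = 8)
1/(M(B(3)) + o(28)) = 1/(8 + √(28*(10 + 28)/(8 + 28))) = 1/(8 + √(28*38/36)) = 1/(8 + √(28*(1/36)*38)) = 1/(8 + √(266/9)) = 1/(8 + √266/3)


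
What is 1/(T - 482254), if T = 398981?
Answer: -1/83273 ≈ -1.2009e-5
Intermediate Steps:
1/(T - 482254) = 1/(398981 - 482254) = 1/(-83273) = -1/83273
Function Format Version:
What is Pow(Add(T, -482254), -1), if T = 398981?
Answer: Rational(-1, 83273) ≈ -1.2009e-5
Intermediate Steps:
Pow(Add(T, -482254), -1) = Pow(Add(398981, -482254), -1) = Pow(-83273, -1) = Rational(-1, 83273)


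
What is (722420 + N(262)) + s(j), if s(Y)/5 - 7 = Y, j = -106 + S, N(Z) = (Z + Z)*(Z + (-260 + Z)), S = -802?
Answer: 856251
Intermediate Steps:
N(Z) = 2*Z*(-260 + 2*Z) (N(Z) = (2*Z)*(-260 + 2*Z) = 2*Z*(-260 + 2*Z))
j = -908 (j = -106 - 802 = -908)
s(Y) = 35 + 5*Y
(722420 + N(262)) + s(j) = (722420 + 4*262*(-130 + 262)) + (35 + 5*(-908)) = (722420 + 4*262*132) + (35 - 4540) = (722420 + 138336) - 4505 = 860756 - 4505 = 856251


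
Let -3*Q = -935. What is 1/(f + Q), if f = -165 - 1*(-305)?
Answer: 3/1355 ≈ 0.0022140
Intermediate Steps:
f = 140 (f = -165 + 305 = 140)
Q = 935/3 (Q = -1/3*(-935) = 935/3 ≈ 311.67)
1/(f + Q) = 1/(140 + 935/3) = 1/(1355/3) = 3/1355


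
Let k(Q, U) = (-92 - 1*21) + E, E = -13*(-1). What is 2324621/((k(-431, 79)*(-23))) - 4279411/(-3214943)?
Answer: 7483366656903/7394368900 ≈ 1012.0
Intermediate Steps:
E = 13
k(Q, U) = -100 (k(Q, U) = (-92 - 1*21) + 13 = (-92 - 21) + 13 = -113 + 13 = -100)
2324621/((k(-431, 79)*(-23))) - 4279411/(-3214943) = 2324621/((-100*(-23))) - 4279411/(-3214943) = 2324621/2300 - 4279411*(-1/3214943) = 2324621*(1/2300) + 4279411/3214943 = 2324621/2300 + 4279411/3214943 = 7483366656903/7394368900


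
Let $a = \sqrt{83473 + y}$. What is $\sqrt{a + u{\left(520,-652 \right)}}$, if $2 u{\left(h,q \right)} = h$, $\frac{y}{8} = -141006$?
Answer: $\sqrt{260 + 5 i \sqrt{41783}} \approx 25.638 + 19.932 i$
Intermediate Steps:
$y = -1128048$ ($y = 8 \left(-141006\right) = -1128048$)
$u{\left(h,q \right)} = \frac{h}{2}$
$a = 5 i \sqrt{41783}$ ($a = \sqrt{83473 - 1128048} = \sqrt{-1044575} = 5 i \sqrt{41783} \approx 1022.0 i$)
$\sqrt{a + u{\left(520,-652 \right)}} = \sqrt{5 i \sqrt{41783} + \frac{1}{2} \cdot 520} = \sqrt{5 i \sqrt{41783} + 260} = \sqrt{260 + 5 i \sqrt{41783}}$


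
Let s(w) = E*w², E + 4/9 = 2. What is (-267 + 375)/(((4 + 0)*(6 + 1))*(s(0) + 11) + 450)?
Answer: 54/379 ≈ 0.14248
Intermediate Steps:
E = 14/9 (E = -4/9 + 2 = 14/9 ≈ 1.5556)
s(w) = 14*w²/9
(-267 + 375)/(((4 + 0)*(6 + 1))*(s(0) + 11) + 450) = (-267 + 375)/(((4 + 0)*(6 + 1))*((14/9)*0² + 11) + 450) = 108/((4*7)*((14/9)*0 + 11) + 450) = 108/(28*(0 + 11) + 450) = 108/(28*11 + 450) = 108/(308 + 450) = 108/758 = 108*(1/758) = 54/379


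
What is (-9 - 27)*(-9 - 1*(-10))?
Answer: -36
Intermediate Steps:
(-9 - 27)*(-9 - 1*(-10)) = -36*(-9 + 10) = -36*1 = -36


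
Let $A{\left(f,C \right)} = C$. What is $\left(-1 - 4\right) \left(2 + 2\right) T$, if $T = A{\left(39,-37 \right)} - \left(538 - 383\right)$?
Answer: $3840$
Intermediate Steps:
$T = -192$ ($T = -37 - \left(538 - 383\right) = -37 - 155 = -192$)
$\left(-1 - 4\right) \left(2 + 2\right) T = \left(-1 - 4\right) \left(2 + 2\right) \left(-192\right) = \left(-5\right) 4 \left(-192\right) = \left(-20\right) \left(-192\right) = 3840$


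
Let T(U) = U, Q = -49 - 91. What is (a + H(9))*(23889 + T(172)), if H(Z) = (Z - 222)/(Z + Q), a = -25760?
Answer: -81190163167/131 ≈ -6.1977e+8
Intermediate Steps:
Q = -140
H(Z) = (-222 + Z)/(-140 + Z) (H(Z) = (Z - 222)/(Z - 140) = (-222 + Z)/(-140 + Z))
(a + H(9))*(23889 + T(172)) = (-25760 + (-222 + 9)/(-140 + 9))*(23889 + 172) = (-25760 - 213/(-131))*24061 = (-25760 - 1/131*(-213))*24061 = (-25760 + 213/131)*24061 = -3374347/131*24061 = -81190163167/131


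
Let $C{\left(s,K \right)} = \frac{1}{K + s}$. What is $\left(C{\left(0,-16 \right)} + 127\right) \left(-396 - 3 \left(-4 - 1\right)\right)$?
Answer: $- \frac{773811}{16} \approx -48363.0$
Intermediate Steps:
$\left(C{\left(0,-16 \right)} + 127\right) \left(-396 - 3 \left(-4 - 1\right)\right) = \left(\frac{1}{-16 + 0} + 127\right) \left(-396 - 3 \left(-4 - 1\right)\right) = \left(\frac{1}{-16} + 127\right) \left(-396 - -15\right) = \left(- \frac{1}{16} + 127\right) \left(-396 + 15\right) = \frac{2031}{16} \left(-381\right) = - \frac{773811}{16}$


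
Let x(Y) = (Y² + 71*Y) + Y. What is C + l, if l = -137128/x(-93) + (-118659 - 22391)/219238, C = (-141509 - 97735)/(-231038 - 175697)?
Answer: -874110872147441/12439461626235 ≈ -70.269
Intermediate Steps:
x(Y) = Y² + 72*Y
C = 239244/406735 (C = -239244/(-406735) = -239244*(-1/406735) = 239244/406735 ≈ 0.58821)
l = -15169569557/214085907 (l = -137128*(-1/(93*(72 - 93))) + (-118659 - 22391)/219238 = -137128/((-93*(-21))) - 141050*1/219238 = -137128/1953 - 70525/109619 = -15169569557/214085907 ≈ -70.857)
C + l = 239244/406735 - 15169569557/214085907 = -874110872147441/12439461626235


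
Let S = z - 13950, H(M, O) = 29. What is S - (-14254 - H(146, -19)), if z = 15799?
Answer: 16132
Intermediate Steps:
S = 1849 (S = 15799 - 13950 = 1849)
S - (-14254 - H(146, -19)) = 1849 - (-14254 - 1*29) = 1849 - (-14254 - 29) = 1849 - 1*(-14283) = 1849 + 14283 = 16132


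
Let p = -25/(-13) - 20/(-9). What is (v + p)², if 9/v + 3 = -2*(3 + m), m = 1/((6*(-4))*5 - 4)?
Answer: 41967209881/4246998561 ≈ 9.8816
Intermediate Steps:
m = -1/124 (m = 1/(-24*5 - 4) = 1/(-120 - 4) = 1/(-124) = -1/124 ≈ -0.0080645)
v = -558/557 (v = 9/(-3 - 2*(3 - 1/124)) = 9/(-3 - 2*371/124) = 9/(-3 - 371/62) = 9/(-557/62) = 9*(-62/557) = -558/557 ≈ -1.0018)
p = 485/117 (p = -25*(-1/13) - 20*(-⅑) = 25/13 + 20/9 = 485/117 ≈ 4.1453)
(v + p)² = (-558/557 + 485/117)² = (204859/65169)² = 41967209881/4246998561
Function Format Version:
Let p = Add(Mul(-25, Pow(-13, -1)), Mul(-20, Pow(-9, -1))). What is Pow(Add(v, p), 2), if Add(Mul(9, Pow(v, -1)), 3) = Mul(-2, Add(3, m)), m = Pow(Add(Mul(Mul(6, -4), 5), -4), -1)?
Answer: Rational(41967209881, 4246998561) ≈ 9.8816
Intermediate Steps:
m = Rational(-1, 124) (m = Pow(Add(Mul(-24, 5), -4), -1) = Pow(Add(-120, -4), -1) = Pow(-124, -1) = Rational(-1, 124) ≈ -0.0080645)
v = Rational(-558, 557) (v = Mul(9, Pow(Add(-3, Mul(-2, Add(3, Rational(-1, 124)))), -1)) = Mul(9, Pow(Add(-3, Mul(-2, Rational(371, 124))), -1)) = Mul(9, Pow(Add(-3, Rational(-371, 62)), -1)) = Mul(9, Pow(Rational(-557, 62), -1)) = Mul(9, Rational(-62, 557)) = Rational(-558, 557) ≈ -1.0018)
p = Rational(485, 117) (p = Add(Mul(-25, Rational(-1, 13)), Mul(-20, Rational(-1, 9))) = Add(Rational(25, 13), Rational(20, 9)) = Rational(485, 117) ≈ 4.1453)
Pow(Add(v, p), 2) = Pow(Add(Rational(-558, 557), Rational(485, 117)), 2) = Pow(Rational(204859, 65169), 2) = Rational(41967209881, 4246998561)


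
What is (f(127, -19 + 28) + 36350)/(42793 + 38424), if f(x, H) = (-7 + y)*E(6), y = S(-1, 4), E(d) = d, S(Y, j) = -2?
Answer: 36296/81217 ≈ 0.44690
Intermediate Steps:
y = -2
f(x, H) = -54 (f(x, H) = (-7 - 2)*6 = -9*6 = -54)
(f(127, -19 + 28) + 36350)/(42793 + 38424) = (-54 + 36350)/(42793 + 38424) = 36296/81217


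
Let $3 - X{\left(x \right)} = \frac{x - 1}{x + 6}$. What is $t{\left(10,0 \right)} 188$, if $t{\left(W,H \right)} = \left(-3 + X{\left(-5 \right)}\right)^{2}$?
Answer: $6768$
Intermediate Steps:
$X{\left(x \right)} = 3 - \frac{-1 + x}{6 + x}$ ($X{\left(x \right)} = 3 - \frac{x - 1}{x + 6} = 3 - \frac{-1 + x}{6 + x}$)
$t{\left(W,H \right)} = 36$ ($t{\left(W,H \right)} = \left(-3 + \frac{19 + 2 \left(-5\right)}{6 - 5}\right)^{2} = \left(-3 + \frac{19 - 10}{1}\right)^{2} = \left(-3 + 1 \cdot 9\right)^{2} = \left(-3 + 9\right)^{2} = 6^{2} = 36$)
$t{\left(10,0 \right)} 188 = 36 \cdot 188 = 6768$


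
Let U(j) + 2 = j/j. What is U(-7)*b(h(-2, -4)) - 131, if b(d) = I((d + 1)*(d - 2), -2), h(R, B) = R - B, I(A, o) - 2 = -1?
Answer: -132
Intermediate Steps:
U(j) = -1 (U(j) = -2 + j/j = -2 + 1 = -1)
I(A, o) = 1 (I(A, o) = 2 - 1 = 1)
b(d) = 1
U(-7)*b(h(-2, -4)) - 131 = -1*1 - 131 = -1 - 131 = -132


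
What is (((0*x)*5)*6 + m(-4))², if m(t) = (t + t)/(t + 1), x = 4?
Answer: 64/9 ≈ 7.1111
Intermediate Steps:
m(t) = 2*t/(1 + t) (m(t) = (2*t)/(1 + t) = 2*t/(1 + t))
(((0*x)*5)*6 + m(-4))² = (((0*4)*5)*6 + 2*(-4)/(1 - 4))² = ((0*5)*6 + 2*(-4)/(-3))² = (0*6 + 2*(-4)*(-⅓))² = (0 + 8/3)² = (8/3)² = 64/9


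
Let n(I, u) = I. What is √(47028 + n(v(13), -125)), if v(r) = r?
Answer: √47041 ≈ 216.89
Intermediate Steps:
√(47028 + n(v(13), -125)) = √(47028 + 13) = √47041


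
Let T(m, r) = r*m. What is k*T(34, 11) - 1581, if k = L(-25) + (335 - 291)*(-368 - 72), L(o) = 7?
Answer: -7239603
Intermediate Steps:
T(m, r) = m*r
k = -19353 (k = 7 + (335 - 291)*(-368 - 72) = 7 + 44*(-440) = 7 - 19360 = -19353)
k*T(34, 11) - 1581 = -658002*11 - 1581 = -19353*374 - 1581 = -7238022 - 1581 = -7239603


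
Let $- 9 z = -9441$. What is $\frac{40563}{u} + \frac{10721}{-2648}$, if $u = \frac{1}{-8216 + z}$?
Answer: $- \frac{769813386329}{2648} \approx -2.9072 \cdot 10^{8}$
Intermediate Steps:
$z = 1049$ ($z = \left(- \frac{1}{9}\right) \left(-9441\right) = 1049$)
$u = - \frac{1}{7167}$ ($u = \frac{1}{-8216 + 1049} = \frac{1}{-7167} = - \frac{1}{7167} \approx -0.00013953$)
$\frac{40563}{u} + \frac{10721}{-2648} = \frac{40563}{- \frac{1}{7167}} + \frac{10721}{-2648} = 40563 \left(-7167\right) + 10721 \left(- \frac{1}{2648}\right) = -290715021 - \frac{10721}{2648} = - \frac{769813386329}{2648}$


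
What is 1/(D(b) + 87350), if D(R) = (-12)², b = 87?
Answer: 1/87494 ≈ 1.1429e-5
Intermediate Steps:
D(R) = 144
1/(D(b) + 87350) = 1/(144 + 87350) = 1/87494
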